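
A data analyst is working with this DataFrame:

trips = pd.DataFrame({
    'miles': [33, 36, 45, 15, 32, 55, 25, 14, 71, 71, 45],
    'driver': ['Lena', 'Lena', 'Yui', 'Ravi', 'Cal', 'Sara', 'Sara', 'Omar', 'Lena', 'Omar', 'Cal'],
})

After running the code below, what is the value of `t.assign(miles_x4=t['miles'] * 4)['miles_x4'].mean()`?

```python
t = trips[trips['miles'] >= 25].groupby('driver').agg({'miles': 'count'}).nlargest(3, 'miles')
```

filter rows where miles >= 25:
    miles driver
0      33   Lena
1      36   Lena
2      45    Yui
4      32    Cal
5      55   Sara
6      25   Sara
8      71   Lena
9      71   Omar
10     45    Cal
group by driver, count of miles:
        miles
driver       
Cal         2
Lena        3
Omar        1
Sara        2
Yui         1
take 3 rows with largest miles:
        miles
driver       
Lena        3
Cal         2
Sara        2
add column miles_x4 = t['miles'] * 4:
        miles  miles_x4
driver                 
Lena        3        12
Cal         2         8
Sara        2         8
Taking the mean of column 'miles_x4' gives 9.33333333333.

9.33333333333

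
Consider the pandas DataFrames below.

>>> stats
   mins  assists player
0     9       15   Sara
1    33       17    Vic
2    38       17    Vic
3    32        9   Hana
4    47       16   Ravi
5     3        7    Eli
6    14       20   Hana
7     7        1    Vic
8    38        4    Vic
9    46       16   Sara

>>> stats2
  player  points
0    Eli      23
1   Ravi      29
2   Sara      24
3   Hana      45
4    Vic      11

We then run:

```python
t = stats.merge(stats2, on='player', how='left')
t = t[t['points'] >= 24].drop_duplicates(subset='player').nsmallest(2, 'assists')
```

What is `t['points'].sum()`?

69

merge on 'player' (how='left') → 10 rows:
   mins  assists player  points
0     9       15   Sara      24
1    33       17    Vic      11
2    38       17    Vic      11
3    32        9   Hana      45
4    47       16   Ravi      29
5     3        7    Eli      23
6    14       20   Hana      45
7     7        1    Vic      11
8    38        4    Vic      11
9    46       16   Sara      24
filter rows where points >= 24:
   mins  assists player  points
0     9       15   Sara      24
3    32        9   Hana      45
4    47       16   Ravi      29
6    14       20   Hana      45
9    46       16   Sara      24
drop duplicate player (keep=first):
   mins  assists player  points
0     9       15   Sara      24
3    32        9   Hana      45
4    47       16   Ravi      29
take 2 rows with smallest assists:
   mins  assists player  points
3    32        9   Hana      45
0     9       15   Sara      24
sum of column 'points' → 69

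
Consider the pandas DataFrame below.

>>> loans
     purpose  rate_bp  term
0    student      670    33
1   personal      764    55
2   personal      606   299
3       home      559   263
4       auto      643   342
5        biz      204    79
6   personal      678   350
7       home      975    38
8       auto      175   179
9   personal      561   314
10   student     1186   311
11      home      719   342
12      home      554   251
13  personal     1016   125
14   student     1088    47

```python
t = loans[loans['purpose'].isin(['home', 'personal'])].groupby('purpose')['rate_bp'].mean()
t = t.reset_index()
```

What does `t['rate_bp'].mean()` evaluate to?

filter rows where purpose in ['home', 'personal']:
     purpose  rate_bp  term
1   personal      764    55
2   personal      606   299
3       home      559   263
6   personal      678   350
7       home      975    38
9   personal      561   314
11      home      719   342
12      home      554   251
13  personal     1016   125
group by purpose, mean of rate_bp:
purpose
home        701.75
personal    725.00
Name: rate_bp, dtype: float64
reset_index():
    purpose  rate_bp
0      home   701.75
1  personal   725.00
Taking the mean of column 'rate_bp' gives 713.375.

713.375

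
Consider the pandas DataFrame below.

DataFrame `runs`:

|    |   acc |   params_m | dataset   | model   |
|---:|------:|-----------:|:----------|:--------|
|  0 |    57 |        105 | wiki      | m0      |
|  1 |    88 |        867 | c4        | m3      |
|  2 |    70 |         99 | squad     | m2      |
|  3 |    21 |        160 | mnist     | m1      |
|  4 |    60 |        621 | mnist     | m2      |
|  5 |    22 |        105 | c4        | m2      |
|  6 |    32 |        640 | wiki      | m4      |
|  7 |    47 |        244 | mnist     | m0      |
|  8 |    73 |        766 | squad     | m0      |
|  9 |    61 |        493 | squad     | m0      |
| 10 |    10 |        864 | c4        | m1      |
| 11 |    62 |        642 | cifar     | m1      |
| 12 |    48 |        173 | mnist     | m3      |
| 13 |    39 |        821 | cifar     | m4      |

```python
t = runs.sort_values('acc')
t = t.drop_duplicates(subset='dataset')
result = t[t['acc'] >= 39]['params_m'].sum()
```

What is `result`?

sort by acc:
    acc  params_m dataset model
10   10       864      c4    m1
3    21       160   mnist    m1
5    22       105      c4    m2
6    32       640    wiki    m4
13   39       821   cifar    m4
7    47       244   mnist    m0
12   48       173   mnist    m3
0    57       105    wiki    m0
4    60       621   mnist    m2
9    61       493   squad    m0
11   62       642   cifar    m1
2    70        99   squad    m2
8    73       766   squad    m0
1    88       867      c4    m3
drop duplicate dataset (keep=first):
    acc  params_m dataset model
10   10       864      c4    m1
3    21       160   mnist    m1
6    32       640    wiki    m4
13   39       821   cifar    m4
9    61       493   squad    m0
filter rows where acc >= 39:
    acc  params_m dataset model
13   39       821   cifar    m4
9    61       493   squad    m0
Reading off the sum of column 'params_m', we get 1314.

1314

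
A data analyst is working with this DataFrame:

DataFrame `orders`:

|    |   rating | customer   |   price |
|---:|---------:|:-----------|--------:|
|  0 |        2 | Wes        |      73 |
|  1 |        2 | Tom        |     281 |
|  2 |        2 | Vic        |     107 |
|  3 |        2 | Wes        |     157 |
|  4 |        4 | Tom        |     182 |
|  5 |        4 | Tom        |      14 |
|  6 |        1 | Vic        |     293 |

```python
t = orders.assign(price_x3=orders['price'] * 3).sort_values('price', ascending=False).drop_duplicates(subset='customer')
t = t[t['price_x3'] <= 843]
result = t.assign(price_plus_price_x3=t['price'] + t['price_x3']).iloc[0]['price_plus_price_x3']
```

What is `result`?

1124

add column price_x3 = orders['price'] * 3:
   rating customer  price  price_x3
0       2      Wes     73       219
1       2      Tom    281       843
2       2      Vic    107       321
3       2      Wes    157       471
4       4      Tom    182       546
5       4      Tom     14        42
6       1      Vic    293       879
sort by price descending:
   rating customer  price  price_x3
6       1      Vic    293       879
1       2      Tom    281       843
4       4      Tom    182       546
3       2      Wes    157       471
2       2      Vic    107       321
0       2      Wes     73       219
5       4      Tom     14        42
drop duplicate customer (keep=first):
   rating customer  price  price_x3
6       1      Vic    293       879
1       2      Tom    281       843
3       2      Wes    157       471
filter rows where price_x3 <= 843:
   rating customer  price  price_x3
1       2      Tom    281       843
3       2      Wes    157       471
add column price_plus_price_x3 = t['price'] + t['price_x3']:
   rating customer  price  price_x3  price_plus_price_x3
1       2      Tom    281       843                 1124
3       2      Wes    157       471                  628
So iloc[0]['price_plus_price_x3'] = 1124.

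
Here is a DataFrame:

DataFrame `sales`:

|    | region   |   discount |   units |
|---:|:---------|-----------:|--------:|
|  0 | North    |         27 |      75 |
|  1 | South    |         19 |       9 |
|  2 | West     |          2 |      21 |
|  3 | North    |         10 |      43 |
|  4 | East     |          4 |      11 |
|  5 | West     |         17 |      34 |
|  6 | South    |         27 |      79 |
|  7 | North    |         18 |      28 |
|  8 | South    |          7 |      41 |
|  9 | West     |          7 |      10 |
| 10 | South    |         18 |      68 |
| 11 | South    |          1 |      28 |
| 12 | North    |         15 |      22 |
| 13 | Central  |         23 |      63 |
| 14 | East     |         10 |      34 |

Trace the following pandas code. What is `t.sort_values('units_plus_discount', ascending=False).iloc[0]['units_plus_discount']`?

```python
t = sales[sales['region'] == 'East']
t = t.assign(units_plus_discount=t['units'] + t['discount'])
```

44

filter rows where region == 'East':
   region  discount  units
4    East         4     11
14   East        10     34
add column units_plus_discount = t['units'] + t['discount']:
   region  discount  units  units_plus_discount
4    East         4     11                   15
14   East        10     34                   44
sort by units_plus_discount descending:
   region  discount  units  units_plus_discount
14   East        10     34                   44
4    East         4     11                   15
Finally, value at position 0, column 'units_plus_discount' = 44.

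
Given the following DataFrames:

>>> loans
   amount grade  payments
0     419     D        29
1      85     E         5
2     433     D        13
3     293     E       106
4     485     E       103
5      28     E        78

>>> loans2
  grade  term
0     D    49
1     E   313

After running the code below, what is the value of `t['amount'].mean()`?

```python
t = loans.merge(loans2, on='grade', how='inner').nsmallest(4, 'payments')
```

merge on 'grade' (how='inner') → 6 rows:
   amount grade  payments  term
0     419     D        29    49
1      85     E         5   313
2     433     D        13    49
3     293     E       106   313
4     485     E       103   313
5      28     E        78   313
take 4 rows with smallest payments:
   amount grade  payments  term
1      85     E         5   313
2     433     D        13    49
0     419     D        29    49
5      28     E        78   313
Taking the mean of column 'amount' gives 241.25.

241.25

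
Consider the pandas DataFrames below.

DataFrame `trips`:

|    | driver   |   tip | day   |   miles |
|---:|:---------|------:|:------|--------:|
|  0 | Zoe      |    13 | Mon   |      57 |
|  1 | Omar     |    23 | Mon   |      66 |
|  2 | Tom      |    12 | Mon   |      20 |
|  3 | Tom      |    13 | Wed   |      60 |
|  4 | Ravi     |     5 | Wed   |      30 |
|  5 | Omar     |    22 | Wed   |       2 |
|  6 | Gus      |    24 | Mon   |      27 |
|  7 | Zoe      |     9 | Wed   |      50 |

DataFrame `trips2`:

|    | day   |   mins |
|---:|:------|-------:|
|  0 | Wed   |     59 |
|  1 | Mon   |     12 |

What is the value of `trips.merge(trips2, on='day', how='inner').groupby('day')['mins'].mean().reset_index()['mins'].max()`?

merge on 'day' (how='inner') → 8 rows:
  driver  tip  day  miles  mins
0    Zoe   13  Mon     57    12
1   Omar   23  Mon     66    12
2    Tom   12  Mon     20    12
3    Tom   13  Wed     60    59
4   Ravi    5  Wed     30    59
5   Omar   22  Wed      2    59
6    Gus   24  Mon     27    12
7    Zoe    9  Wed     50    59
group by day, mean of mins:
day
Mon    12.0
Wed    59.0
Name: mins, dtype: float64
reset_index():
   day  mins
0  Mon  12.0
1  Wed  59.0

59.0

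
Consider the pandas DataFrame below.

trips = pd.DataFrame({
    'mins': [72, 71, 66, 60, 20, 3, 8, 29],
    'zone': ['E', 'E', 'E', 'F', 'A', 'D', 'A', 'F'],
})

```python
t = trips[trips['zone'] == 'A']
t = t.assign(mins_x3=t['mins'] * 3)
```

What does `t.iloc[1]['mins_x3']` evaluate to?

24

filter rows where zone == 'A':
   mins zone
4    20    A
6     8    A
add column mins_x3 = t['mins'] * 3:
   mins zone  mins_x3
4    20    A       60
6     8    A       24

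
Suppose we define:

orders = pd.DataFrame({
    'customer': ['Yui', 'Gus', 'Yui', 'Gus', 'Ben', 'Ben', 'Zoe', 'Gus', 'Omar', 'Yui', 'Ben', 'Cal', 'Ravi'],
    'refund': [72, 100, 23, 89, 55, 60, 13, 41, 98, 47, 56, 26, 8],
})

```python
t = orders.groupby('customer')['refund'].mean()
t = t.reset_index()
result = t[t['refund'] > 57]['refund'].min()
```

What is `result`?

group by customer, mean of refund:
customer
Ben     57.000000
Cal     26.000000
Gus     76.666667
Omar    98.000000
Ravi     8.000000
Yui     47.333333
Zoe     13.000000
Name: refund, dtype: float64
reset_index():
  customer     refund
0      Ben  57.000000
1      Cal  26.000000
2      Gus  76.666667
3     Omar  98.000000
4     Ravi   8.000000
5      Yui  47.333333
6      Zoe  13.000000
filter rows where refund > 57:
  customer     refund
2      Gus  76.666667
3     Omar  98.000000
min of column 'refund' → 76.6666666667

76.6666666667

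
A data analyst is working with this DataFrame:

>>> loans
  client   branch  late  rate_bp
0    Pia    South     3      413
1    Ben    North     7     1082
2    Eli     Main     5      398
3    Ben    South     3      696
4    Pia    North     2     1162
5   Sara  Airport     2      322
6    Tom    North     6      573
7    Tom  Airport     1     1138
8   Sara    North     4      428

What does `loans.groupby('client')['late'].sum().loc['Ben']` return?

10

group by client, sum of late:
client
Ben     10
Eli      5
Pia      5
Sara     6
Tom      7
Name: late, dtype: int64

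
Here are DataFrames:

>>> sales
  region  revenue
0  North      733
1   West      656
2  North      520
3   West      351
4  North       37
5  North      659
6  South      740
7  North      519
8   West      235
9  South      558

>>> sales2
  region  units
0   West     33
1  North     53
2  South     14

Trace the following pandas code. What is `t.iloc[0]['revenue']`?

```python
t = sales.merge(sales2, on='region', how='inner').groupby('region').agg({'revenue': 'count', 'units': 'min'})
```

merge on 'region' (how='inner') → 10 rows:
  region  revenue  units
0  North      733     53
1   West      656     33
2  North      520     53
3   West      351     33
4  North       37     53
5  North      659     53
6  South      740     14
7  North      519     53
8   West      235     33
9  South      558     14
group by region: count(revenue), min(units):
        revenue  units
region                
North         5     53
South         2     14
West          3     33

5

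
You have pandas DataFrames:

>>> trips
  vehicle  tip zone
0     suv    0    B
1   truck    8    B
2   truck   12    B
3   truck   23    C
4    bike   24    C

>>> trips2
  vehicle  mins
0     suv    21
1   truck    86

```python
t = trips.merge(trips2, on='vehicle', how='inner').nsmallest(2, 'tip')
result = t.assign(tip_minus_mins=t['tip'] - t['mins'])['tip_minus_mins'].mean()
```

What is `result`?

merge on 'vehicle' (how='inner') → 4 rows:
  vehicle  tip zone  mins
0     suv    0    B    21
1   truck    8    B    86
2   truck   12    B    86
3   truck   23    C    86
take 2 rows with smallest tip:
  vehicle  tip zone  mins
0     suv    0    B    21
1   truck    8    B    86
add column tip_minus_mins = t['tip'] - t['mins']:
  vehicle  tip zone  mins  tip_minus_mins
0     suv    0    B    21             -21
1   truck    8    B    86             -78

-49.5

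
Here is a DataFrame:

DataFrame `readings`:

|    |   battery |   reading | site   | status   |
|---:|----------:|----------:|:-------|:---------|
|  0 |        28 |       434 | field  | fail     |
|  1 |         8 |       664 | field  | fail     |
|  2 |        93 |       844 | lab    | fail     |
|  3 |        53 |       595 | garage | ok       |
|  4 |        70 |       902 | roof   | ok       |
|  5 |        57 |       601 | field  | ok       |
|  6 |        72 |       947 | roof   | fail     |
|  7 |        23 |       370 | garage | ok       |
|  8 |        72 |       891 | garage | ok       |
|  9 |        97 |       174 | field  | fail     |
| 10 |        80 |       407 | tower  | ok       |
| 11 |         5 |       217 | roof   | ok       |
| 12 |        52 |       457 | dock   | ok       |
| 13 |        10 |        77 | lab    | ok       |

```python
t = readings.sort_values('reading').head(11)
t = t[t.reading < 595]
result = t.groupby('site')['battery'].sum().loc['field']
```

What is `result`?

125

sort by reading:
    battery  reading    site status
13       10       77     lab     ok
9        97      174   field   fail
11        5      217    roof     ok
7        23      370  garage     ok
10       80      407   tower     ok
0        28      434   field   fail
12       52      457    dock     ok
3        53      595  garage     ok
5        57      601   field     ok
1         8      664   field   fail
2        93      844     lab   fail
8        72      891  garage     ok
4        70      902    roof     ok
6        72      947    roof   fail
take first 11 rows:
    battery  reading    site status
13       10       77     lab     ok
9        97      174   field   fail
11        5      217    roof     ok
7        23      370  garage     ok
10       80      407   tower     ok
0        28      434   field   fail
12       52      457    dock     ok
3        53      595  garage     ok
5        57      601   field     ok
1         8      664   field   fail
2        93      844     lab   fail
filter rows where reading < 595:
    battery  reading    site status
13       10       77     lab     ok
9        97      174   field   fail
11        5      217    roof     ok
7        23      370  garage     ok
10       80      407   tower     ok
0        28      434   field   fail
12       52      457    dock     ok
group by site, sum of battery:
site
dock       52
field     125
garage     23
lab        10
roof        5
tower      80
Name: battery, dtype: int64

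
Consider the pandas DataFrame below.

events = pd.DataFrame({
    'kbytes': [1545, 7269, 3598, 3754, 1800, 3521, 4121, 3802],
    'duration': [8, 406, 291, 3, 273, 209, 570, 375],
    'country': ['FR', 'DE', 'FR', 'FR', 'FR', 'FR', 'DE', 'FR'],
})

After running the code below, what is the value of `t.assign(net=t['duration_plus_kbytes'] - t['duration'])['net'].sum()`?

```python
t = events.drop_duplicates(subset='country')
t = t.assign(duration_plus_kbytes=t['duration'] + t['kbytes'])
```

8814

drop duplicate country (keep=first):
   kbytes  duration country
0    1545         8      FR
1    7269       406      DE
add column duration_plus_kbytes = t['duration'] + t['kbytes']:
   kbytes  duration country  duration_plus_kbytes
0    1545         8      FR                  1553
1    7269       406      DE                  7675
add column net = t['duration_plus_kbytes'] - t['duration']:
   kbytes  duration country  duration_plus_kbytes   net
0    1545         8      FR                  1553  1545
1    7269       406      DE                  7675  7269
Then the sum of column 'net': 8814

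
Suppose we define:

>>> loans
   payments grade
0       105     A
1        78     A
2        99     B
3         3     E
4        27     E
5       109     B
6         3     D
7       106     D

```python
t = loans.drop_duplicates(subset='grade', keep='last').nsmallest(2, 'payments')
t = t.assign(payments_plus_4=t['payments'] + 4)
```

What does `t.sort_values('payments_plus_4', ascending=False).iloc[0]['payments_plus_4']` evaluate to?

drop duplicate grade (keep=last):
   payments grade
1        78     A
4        27     E
5       109     B
7       106     D
take 2 rows with smallest payments:
   payments grade
4        27     E
1        78     A
add column payments_plus_4 = t['payments'] + 4:
   payments grade  payments_plus_4
4        27     E               31
1        78     A               82
sort by payments_plus_4 descending:
   payments grade  payments_plus_4
1        78     A               82
4        27     E               31
So iloc[0]['payments_plus_4'] = 82.

82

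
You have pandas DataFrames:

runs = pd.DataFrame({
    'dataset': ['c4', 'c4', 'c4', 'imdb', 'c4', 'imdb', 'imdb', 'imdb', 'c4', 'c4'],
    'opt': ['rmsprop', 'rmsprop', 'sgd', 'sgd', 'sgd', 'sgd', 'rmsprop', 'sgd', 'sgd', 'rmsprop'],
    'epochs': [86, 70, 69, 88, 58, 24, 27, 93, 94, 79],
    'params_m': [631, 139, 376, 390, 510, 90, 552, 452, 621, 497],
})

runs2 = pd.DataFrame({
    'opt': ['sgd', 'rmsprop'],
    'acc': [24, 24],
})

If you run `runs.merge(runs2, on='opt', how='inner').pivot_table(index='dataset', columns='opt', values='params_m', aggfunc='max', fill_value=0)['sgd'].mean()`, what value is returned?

merge on 'opt' (how='inner') → 10 rows:
  dataset      opt  epochs  params_m  acc
0      c4  rmsprop      86       631   24
1      c4  rmsprop      70       139   24
2      c4      sgd      69       376   24
3    imdb      sgd      88       390   24
4      c4      sgd      58       510   24
5    imdb      sgd      24        90   24
6    imdb  rmsprop      27       552   24
7    imdb      sgd      93       452   24
8      c4      sgd      94       621   24
9      c4  rmsprop      79       497   24
pivot: rows=dataset, cols=opt, max(params_m):
opt      rmsprop  sgd
dataset              
c4           631  621
imdb         552  452

536.5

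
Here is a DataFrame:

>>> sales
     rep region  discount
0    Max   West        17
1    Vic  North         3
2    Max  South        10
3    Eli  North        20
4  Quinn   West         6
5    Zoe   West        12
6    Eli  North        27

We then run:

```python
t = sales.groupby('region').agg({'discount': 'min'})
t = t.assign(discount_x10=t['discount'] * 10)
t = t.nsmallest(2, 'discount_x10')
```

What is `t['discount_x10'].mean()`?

group by region, min of discount:
        discount
region          
North          3
South         10
West           6
add column discount_x10 = t['discount'] * 10:
        discount  discount_x10
region                        
North          3            30
South         10           100
West           6            60
take 2 rows with smallest discount_x10:
        discount  discount_x10
region                        
North          3            30
West           6            60
Then the mean of column 'discount_x10': 45.0

45.0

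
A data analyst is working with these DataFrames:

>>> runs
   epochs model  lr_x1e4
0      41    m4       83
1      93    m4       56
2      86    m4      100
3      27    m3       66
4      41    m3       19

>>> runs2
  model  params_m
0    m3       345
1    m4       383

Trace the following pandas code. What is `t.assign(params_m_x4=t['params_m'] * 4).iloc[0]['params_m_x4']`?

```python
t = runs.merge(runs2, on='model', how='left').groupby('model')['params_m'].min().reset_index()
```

1380

merge on 'model' (how='left') → 5 rows:
   epochs model  lr_x1e4  params_m
0      41    m4       83       383
1      93    m4       56       383
2      86    m4      100       383
3      27    m3       66       345
4      41    m3       19       345
group by model, min of params_m:
model
m3    345
m4    383
Name: params_m, dtype: int64
reset_index():
  model  params_m
0    m3       345
1    m4       383
add column params_m_x4 = t['params_m'] * 4:
  model  params_m  params_m_x4
0    m3       345         1380
1    m4       383         1532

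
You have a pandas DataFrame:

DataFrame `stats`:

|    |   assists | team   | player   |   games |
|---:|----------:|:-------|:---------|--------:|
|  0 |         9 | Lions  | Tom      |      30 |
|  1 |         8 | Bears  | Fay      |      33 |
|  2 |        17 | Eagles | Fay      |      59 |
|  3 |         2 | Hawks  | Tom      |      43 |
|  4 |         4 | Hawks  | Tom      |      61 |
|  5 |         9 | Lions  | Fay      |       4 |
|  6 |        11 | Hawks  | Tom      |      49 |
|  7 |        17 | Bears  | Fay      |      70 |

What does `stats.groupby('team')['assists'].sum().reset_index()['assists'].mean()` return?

group by team, sum of assists:
team
Bears     25
Eagles    17
Hawks     17
Lions     18
Name: assists, dtype: int64
reset_index():
     team  assists
0   Bears       25
1  Eagles       17
2   Hawks       17
3   Lions       18
Taking the mean of column 'assists' gives 19.25.

19.25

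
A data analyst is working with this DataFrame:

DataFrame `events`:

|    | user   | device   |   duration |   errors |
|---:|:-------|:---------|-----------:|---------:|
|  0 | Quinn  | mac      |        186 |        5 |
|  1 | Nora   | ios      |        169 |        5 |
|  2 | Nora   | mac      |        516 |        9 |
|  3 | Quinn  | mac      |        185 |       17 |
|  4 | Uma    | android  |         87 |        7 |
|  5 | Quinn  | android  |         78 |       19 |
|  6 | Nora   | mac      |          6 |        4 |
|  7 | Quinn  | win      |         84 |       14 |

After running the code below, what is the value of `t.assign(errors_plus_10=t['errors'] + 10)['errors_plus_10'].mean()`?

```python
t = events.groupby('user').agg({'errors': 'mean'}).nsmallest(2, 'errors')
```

group by user, mean of errors:
       errors
user         
Nora     6.00
Quinn   13.75
Uma      7.00
take 2 rows with smallest errors:
      errors
user        
Nora     6.0
Uma      7.0
add column errors_plus_10 = t['errors'] + 10:
      errors  errors_plus_10
user                        
Nora     6.0            16.0
Uma      7.0            17.0
mean of column 'errors_plus_10' → 16.5

16.5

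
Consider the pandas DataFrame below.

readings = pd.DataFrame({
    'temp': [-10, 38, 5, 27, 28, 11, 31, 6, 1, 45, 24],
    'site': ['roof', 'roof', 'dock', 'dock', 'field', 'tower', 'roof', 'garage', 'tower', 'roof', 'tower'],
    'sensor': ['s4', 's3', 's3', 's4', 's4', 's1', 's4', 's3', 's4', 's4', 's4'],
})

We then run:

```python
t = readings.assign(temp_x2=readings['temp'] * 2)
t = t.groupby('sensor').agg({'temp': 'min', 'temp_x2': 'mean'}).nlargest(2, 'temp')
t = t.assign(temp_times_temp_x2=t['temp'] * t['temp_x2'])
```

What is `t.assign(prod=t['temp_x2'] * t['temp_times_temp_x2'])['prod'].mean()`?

5329.77777778

add column temp_x2 = readings['temp'] * 2:
    temp    site sensor  temp_x2
0    -10    roof     s4      -20
1     38    roof     s3       76
2      5    dock     s3       10
3     27    dock     s4       54
4     28   field     s4       56
5     11   tower     s1       22
6     31    roof     s4       62
7      6  garage     s3       12
8      1   tower     s4        2
9     45    roof     s4       90
10    24   tower     s4       48
group by sensor: min(temp), mean(temp_x2):
        temp    temp_x2
sensor                 
s1        11  22.000000
s3         5  32.666667
s4       -10  41.714286
take 2 rows with largest temp:
        temp    temp_x2
sensor                 
s1        11  22.000000
s3         5  32.666667
add column temp_times_temp_x2 = t['temp'] * t['temp_x2']:
        temp    temp_x2  temp_times_temp_x2
sensor                                     
s1        11  22.000000          242.000000
s3         5  32.666667          163.333333
add column prod = t['temp_x2'] * t['temp_times_temp_x2']:
        temp    temp_x2  temp_times_temp_x2         prod
sensor                                                  
s1        11  22.000000          242.000000  5324.000000
s3         5  32.666667          163.333333  5335.555556
Taking the mean of column 'prod' gives 5329.77777778.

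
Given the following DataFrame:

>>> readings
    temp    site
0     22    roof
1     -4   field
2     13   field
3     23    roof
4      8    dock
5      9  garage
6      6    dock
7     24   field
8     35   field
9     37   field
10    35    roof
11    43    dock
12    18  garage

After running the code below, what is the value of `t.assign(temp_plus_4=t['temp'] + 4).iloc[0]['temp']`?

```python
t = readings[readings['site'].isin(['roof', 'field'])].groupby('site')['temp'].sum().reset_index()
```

105

filter rows where site in ['roof', 'field']:
    temp   site
0     22   roof
1     -4  field
2     13  field
3     23   roof
7     24  field
8     35  field
9     37  field
10    35   roof
group by site, sum of temp:
site
field    105
roof      80
Name: temp, dtype: int64
reset_index():
    site  temp
0  field   105
1   roof    80
add column temp_plus_4 = t['temp'] + 4:
    site  temp  temp_plus_4
0  field   105          109
1   roof    80           84
So iloc[0]['temp'] = 105.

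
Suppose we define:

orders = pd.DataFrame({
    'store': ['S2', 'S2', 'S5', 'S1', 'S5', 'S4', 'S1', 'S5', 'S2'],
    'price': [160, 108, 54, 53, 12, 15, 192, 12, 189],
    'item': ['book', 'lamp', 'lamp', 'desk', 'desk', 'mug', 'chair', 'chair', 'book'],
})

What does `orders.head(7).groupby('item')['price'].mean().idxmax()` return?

take first 7 rows:
  store  price   item
0    S2    160   book
1    S2    108   lamp
2    S5     54   lamp
3    S1     53   desk
4    S5     12   desk
5    S4     15    mug
6    S1    192  chair
group by item, mean of price:
item
book     160.0
chair    192.0
desk      32.5
lamp      81.0
mug       15.0
Name: price, dtype: float64

chair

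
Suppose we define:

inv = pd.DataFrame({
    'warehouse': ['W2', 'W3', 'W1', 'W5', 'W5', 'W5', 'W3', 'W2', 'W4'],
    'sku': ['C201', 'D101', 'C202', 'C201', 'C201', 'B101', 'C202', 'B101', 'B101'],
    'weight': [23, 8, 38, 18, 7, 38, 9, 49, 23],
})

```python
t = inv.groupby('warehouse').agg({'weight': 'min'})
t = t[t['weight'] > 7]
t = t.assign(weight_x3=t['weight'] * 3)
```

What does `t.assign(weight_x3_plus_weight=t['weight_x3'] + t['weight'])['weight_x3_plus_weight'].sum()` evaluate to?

368

group by warehouse, min of weight:
           weight
warehouse        
W1             38
W2             23
W3              8
W4             23
W5              7
filter rows where weight > 7:
           weight
warehouse        
W1             38
W2             23
W3              8
W4             23
add column weight_x3 = t['weight'] * 3:
           weight  weight_x3
warehouse                   
W1             38        114
W2             23         69
W3              8         24
W4             23         69
add column weight_x3_plus_weight = t['weight_x3'] + t['weight']:
           weight  weight_x3  weight_x3_plus_weight
warehouse                                          
W1             38        114                    152
W2             23         69                     92
W3              8         24                     32
W4             23         69                     92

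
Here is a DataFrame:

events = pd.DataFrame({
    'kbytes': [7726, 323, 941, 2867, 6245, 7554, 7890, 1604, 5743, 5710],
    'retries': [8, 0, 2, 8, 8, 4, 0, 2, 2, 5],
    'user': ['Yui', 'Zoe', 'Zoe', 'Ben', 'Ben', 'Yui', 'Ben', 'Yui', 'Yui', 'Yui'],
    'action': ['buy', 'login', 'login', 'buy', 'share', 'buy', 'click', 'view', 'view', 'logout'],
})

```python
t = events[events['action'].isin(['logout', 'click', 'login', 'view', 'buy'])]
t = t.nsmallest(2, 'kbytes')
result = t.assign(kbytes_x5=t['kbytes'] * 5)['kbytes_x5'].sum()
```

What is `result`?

filter rows where action in ['logout', 'click', 'login', 'view', 'buy']:
   kbytes  retries user  action
0    7726        8  Yui     buy
1     323        0  Zoe   login
2     941        2  Zoe   login
3    2867        8  Ben     buy
5    7554        4  Yui     buy
6    7890        0  Ben   click
7    1604        2  Yui    view
8    5743        2  Yui    view
9    5710        5  Yui  logout
take 2 rows with smallest kbytes:
   kbytes  retries user action
1     323        0  Zoe  login
2     941        2  Zoe  login
add column kbytes_x5 = t['kbytes'] * 5:
   kbytes  retries user action  kbytes_x5
1     323        0  Zoe  login       1615
2     941        2  Zoe  login       4705
Taking the sum of column 'kbytes_x5' gives 6320.

6320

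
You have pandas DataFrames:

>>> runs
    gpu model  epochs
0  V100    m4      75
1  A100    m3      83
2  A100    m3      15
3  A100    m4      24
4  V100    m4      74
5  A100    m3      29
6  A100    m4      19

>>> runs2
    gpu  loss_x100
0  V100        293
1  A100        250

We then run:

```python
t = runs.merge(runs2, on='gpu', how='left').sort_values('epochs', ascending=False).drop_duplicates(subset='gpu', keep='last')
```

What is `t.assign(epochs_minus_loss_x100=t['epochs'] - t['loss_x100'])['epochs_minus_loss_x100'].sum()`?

-454

merge on 'gpu' (how='left') → 7 rows:
    gpu model  epochs  loss_x100
0  V100    m4      75        293
1  A100    m3      83        250
2  A100    m3      15        250
3  A100    m4      24        250
4  V100    m4      74        293
5  A100    m3      29        250
6  A100    m4      19        250
sort by epochs descending:
    gpu model  epochs  loss_x100
1  A100    m3      83        250
0  V100    m4      75        293
4  V100    m4      74        293
5  A100    m3      29        250
3  A100    m4      24        250
6  A100    m4      19        250
2  A100    m3      15        250
drop duplicate gpu (keep=last):
    gpu model  epochs  loss_x100
4  V100    m4      74        293
2  A100    m3      15        250
add column epochs_minus_loss_x100 = t['epochs'] - t['loss_x100']:
    gpu model  epochs  loss_x100  epochs_minus_loss_x100
4  V100    m4      74        293                    -219
2  A100    m3      15        250                    -235
Reading off the sum of column 'epochs_minus_loss_x100', we get -454.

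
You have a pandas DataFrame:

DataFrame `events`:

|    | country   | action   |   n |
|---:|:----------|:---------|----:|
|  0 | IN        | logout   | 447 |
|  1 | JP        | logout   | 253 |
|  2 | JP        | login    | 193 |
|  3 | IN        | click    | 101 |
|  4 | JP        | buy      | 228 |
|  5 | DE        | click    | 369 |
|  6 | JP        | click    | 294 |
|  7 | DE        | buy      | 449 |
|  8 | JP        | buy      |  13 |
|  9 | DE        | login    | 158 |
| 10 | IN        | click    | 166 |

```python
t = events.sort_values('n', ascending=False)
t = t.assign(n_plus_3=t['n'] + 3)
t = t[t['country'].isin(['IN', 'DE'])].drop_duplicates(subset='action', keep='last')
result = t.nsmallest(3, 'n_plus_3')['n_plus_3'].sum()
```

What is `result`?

sort by n descending:
   country  action    n
7       DE     buy  449
0       IN  logout  447
5       DE   click  369
6       JP   click  294
1       JP  logout  253
4       JP     buy  228
2       JP   login  193
10      IN   click  166
9       DE   login  158
3       IN   click  101
8       JP     buy   13
add column n_plus_3 = t['n'] + 3:
   country  action    n  n_plus_3
7       DE     buy  449       452
0       IN  logout  447       450
5       DE   click  369       372
6       JP   click  294       297
1       JP  logout  253       256
4       JP     buy  228       231
2       JP   login  193       196
10      IN   click  166       169
9       DE   login  158       161
3       IN   click  101       104
8       JP     buy   13        16
filter rows where country in ['IN', 'DE']:
   country  action    n  n_plus_3
7       DE     buy  449       452
0       IN  logout  447       450
5       DE   click  369       372
10      IN   click  166       169
9       DE   login  158       161
3       IN   click  101       104
drop duplicate action (keep=last):
  country  action    n  n_plus_3
7      DE     buy  449       452
0      IN  logout  447       450
9      DE   login  158       161
3      IN   click  101       104
take 3 rows with smallest n_plus_3:
  country  action    n  n_plus_3
3      IN   click  101       104
9      DE   login  158       161
0      IN  logout  447       450

715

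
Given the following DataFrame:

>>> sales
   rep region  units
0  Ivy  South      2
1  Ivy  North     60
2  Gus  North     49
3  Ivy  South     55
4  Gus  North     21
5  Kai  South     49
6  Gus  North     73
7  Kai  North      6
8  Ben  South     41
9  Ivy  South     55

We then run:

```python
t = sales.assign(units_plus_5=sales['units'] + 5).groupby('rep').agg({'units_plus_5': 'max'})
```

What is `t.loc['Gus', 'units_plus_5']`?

add column units_plus_5 = sales['units'] + 5:
   rep region  units  units_plus_5
0  Ivy  South      2             7
1  Ivy  North     60            65
2  Gus  North     49            54
3  Ivy  South     55            60
4  Gus  North     21            26
5  Kai  South     49            54
6  Gus  North     73            78
7  Kai  North      6            11
8  Ben  South     41            46
9  Ivy  South     55            60
group by rep, max of units_plus_5:
     units_plus_5
rep              
Ben            46
Gus            78
Ivy            65
Kai            54
Reading off the value at row 'Gus', column 'units_plus_5', we get 78.

78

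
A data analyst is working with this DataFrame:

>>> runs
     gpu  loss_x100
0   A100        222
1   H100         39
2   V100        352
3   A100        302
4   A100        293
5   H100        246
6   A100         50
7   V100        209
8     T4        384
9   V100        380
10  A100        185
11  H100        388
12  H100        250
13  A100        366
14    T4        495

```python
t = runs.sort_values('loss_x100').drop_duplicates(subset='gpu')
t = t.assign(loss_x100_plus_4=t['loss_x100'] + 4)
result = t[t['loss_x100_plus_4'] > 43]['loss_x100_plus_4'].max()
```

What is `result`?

sort by loss_x100:
     gpu  loss_x100
1   H100         39
6   A100         50
10  A100        185
7   V100        209
0   A100        222
5   H100        246
12  H100        250
4   A100        293
3   A100        302
2   V100        352
13  A100        366
9   V100        380
8     T4        384
11  H100        388
14    T4        495
drop duplicate gpu (keep=first):
    gpu  loss_x100
1  H100         39
6  A100         50
7  V100        209
8    T4        384
add column loss_x100_plus_4 = t['loss_x100'] + 4:
    gpu  loss_x100  loss_x100_plus_4
1  H100         39                43
6  A100         50                54
7  V100        209               213
8    T4        384               388
filter rows where loss_x100_plus_4 > 43:
    gpu  loss_x100  loss_x100_plus_4
6  A100         50                54
7  V100        209               213
8    T4        384               388

388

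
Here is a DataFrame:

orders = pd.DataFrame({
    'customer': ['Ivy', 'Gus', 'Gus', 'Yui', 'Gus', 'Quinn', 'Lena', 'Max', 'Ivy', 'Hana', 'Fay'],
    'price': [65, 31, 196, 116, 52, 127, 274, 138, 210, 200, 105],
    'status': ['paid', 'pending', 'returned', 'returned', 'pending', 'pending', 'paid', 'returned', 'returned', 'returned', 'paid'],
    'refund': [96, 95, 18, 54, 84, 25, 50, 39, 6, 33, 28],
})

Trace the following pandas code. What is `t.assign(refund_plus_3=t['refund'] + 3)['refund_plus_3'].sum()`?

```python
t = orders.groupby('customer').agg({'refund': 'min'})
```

277

group by customer, min of refund:
          refund
customer        
Fay           28
Gus           18
Hana          33
Ivy            6
Lena          50
Max           39
Quinn         25
Yui           54
add column refund_plus_3 = t['refund'] + 3:
          refund  refund_plus_3
customer                       
Fay           28             31
Gus           18             21
Hana          33             36
Ivy            6              9
Lena          50             53
Max           39             42
Quinn         25             28
Yui           54             57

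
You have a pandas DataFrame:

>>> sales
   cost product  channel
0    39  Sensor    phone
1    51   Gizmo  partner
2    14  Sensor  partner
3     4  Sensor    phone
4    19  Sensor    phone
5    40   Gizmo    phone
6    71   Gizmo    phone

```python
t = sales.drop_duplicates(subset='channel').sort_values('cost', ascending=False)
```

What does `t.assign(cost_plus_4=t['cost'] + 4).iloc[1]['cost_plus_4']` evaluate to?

drop duplicate channel (keep=first):
   cost product  channel
0    39  Sensor    phone
1    51   Gizmo  partner
sort by cost descending:
   cost product  channel
1    51   Gizmo  partner
0    39  Sensor    phone
add column cost_plus_4 = t['cost'] + 4:
   cost product  channel  cost_plus_4
1    51   Gizmo  partner           55
0    39  Sensor    phone           43
So iloc[1]['cost_plus_4'] = 43.

43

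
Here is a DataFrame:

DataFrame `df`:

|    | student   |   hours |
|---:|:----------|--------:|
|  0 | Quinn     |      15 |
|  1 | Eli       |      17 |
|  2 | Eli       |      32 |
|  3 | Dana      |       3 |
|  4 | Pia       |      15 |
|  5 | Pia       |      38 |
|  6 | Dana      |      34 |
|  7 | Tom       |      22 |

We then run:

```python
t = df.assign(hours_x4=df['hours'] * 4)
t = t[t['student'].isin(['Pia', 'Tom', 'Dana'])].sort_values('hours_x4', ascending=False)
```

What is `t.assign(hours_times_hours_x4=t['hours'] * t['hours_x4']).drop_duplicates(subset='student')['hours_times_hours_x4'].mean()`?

add column hours_x4 = df['hours'] * 4:
  student  hours  hours_x4
0   Quinn     15        60
1     Eli     17        68
2     Eli     32       128
3    Dana      3        12
4     Pia     15        60
5     Pia     38       152
6    Dana     34       136
7     Tom     22        88
filter rows where student in ['Pia', 'Tom', 'Dana']:
  student  hours  hours_x4
3    Dana      3        12
4     Pia     15        60
5     Pia     38       152
6    Dana     34       136
7     Tom     22        88
sort by hours_x4 descending:
  student  hours  hours_x4
5     Pia     38       152
6    Dana     34       136
7     Tom     22        88
4     Pia     15        60
3    Dana      3        12
add column hours_times_hours_x4 = t['hours'] * t['hours_x4']:
  student  hours  hours_x4  hours_times_hours_x4
5     Pia     38       152                  5776
6    Dana     34       136                  4624
7     Tom     22        88                  1936
4     Pia     15        60                   900
3    Dana      3        12                    36
drop duplicate student (keep=first):
  student  hours  hours_x4  hours_times_hours_x4
5     Pia     38       152                  5776
6    Dana     34       136                  4624
7     Tom     22        88                  1936

4112.0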